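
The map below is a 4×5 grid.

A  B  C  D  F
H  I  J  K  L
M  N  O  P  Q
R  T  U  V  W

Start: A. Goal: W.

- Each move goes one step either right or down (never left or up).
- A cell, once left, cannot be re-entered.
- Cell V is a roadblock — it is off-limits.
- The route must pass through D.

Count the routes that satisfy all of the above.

A right/down-only route from A to W makes exactly 3 down-moves and 4 right-moves in some order.
With no other constraints that would be C(7,3) = 35 routes.
Split at D and multiply the segment counts (each segment already excludes blocked cells): A→D: 1; D→W: 3; product = 3.
That gives 3 routes.

3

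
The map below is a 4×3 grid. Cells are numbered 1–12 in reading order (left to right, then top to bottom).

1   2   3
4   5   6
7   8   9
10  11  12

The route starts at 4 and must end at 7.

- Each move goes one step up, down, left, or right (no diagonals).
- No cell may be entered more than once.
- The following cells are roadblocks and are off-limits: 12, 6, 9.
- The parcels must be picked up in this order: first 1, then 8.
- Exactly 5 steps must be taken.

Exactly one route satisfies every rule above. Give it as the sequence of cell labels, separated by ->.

4 -> 1 -> 2 -> 5 -> 8 -> 7

The waypoints must appear in the order 1, 8, with no cell reused.
Route from 4: up 1 to 1, right 1 to 2, down 2 to 8, left 1 to 7 — 5 moves in all.
Check: order respected (1 at step 1, 8 at step 4); 5 moves as required.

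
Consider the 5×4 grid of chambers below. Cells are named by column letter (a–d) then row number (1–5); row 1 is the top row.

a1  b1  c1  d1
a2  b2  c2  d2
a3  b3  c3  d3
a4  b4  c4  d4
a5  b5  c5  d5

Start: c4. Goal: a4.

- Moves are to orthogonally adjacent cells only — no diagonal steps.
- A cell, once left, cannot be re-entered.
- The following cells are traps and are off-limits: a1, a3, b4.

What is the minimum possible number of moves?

4

The Manhattan distance from c4 to a4 is |4−4| + |3−1| = 2, so at least 2 moves are needed.
That bound ignores the blocked cells. Measuring each leg by the fewest moves that actually steer around them (c4→a4: 4) raises the lower bound to 4.
A route of 4 moves exists: c4 → c5 → b5 → a5 → a4.
Since 4 matches that lower bound, it is optimal.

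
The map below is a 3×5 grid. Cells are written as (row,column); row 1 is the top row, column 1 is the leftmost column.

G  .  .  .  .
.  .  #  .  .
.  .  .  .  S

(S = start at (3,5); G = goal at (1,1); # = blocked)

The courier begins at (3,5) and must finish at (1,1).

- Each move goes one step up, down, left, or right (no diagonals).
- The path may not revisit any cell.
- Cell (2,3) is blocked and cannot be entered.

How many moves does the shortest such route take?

6

The Manhattan distance from (3,5) to (1,1) is |3−1| + |5−1| = 6, so at least 6 moves are needed.
A route of 6 moves achieves this: (3,5) → (2,5) → (1,5) → (1,4) → (1,3) → (1,2) → (1,1).
Since 6 matches the lower bound, it is optimal.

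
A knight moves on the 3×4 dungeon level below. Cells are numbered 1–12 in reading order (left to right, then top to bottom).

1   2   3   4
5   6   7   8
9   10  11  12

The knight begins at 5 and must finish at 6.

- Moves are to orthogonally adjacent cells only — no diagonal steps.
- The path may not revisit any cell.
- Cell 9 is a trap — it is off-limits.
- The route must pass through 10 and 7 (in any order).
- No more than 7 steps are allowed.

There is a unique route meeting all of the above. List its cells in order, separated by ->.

5 -> 1 -> 2 -> 3 -> 7 -> 11 -> 10 -> 6

The budget equals the shortest possible length, so every move has to be on a shortest route through the required cells.
Route from 5: up to 1, 2× right (reaching 3), 2× down (reaching 11), left to 10, up to 6 — 7 moves in all.
Check: all required cells visited; 7 ≤ 7 moves.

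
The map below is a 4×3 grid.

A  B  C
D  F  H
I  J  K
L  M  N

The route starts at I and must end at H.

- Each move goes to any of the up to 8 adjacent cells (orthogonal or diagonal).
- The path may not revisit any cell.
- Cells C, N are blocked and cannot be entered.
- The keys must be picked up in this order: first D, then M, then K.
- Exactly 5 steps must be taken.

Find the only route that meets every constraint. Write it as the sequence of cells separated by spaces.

I D J M K H

The waypoints must appear in the order D, M, K, with no cell reused.
Route from I: up 1 to D, down-right 1 to J, down 1 to M, up-right 1 to K, up 1 to H — 5 moves in all.
Check: order respected (D at step 1, M at step 3, K at step 4); 5 moves as required.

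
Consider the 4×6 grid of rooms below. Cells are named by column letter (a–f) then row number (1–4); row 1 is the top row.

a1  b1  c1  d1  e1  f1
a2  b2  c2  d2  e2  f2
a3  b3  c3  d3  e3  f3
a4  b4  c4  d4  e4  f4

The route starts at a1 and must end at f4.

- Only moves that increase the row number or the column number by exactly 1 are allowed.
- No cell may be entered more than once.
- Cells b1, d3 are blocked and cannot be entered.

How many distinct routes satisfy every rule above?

A right/down-only route from a1 to f4 makes exactly 3 down-moves and 5 right-moves in some order.
With no other constraints that would be C(8,3) = 56 routes.
Subtract routes through each blocked cell (inclusion–exclusion for overlaps): − through b1: 35 − through d3: 30 + through b1&d3: 18 → 9.
That gives 9 routes.

9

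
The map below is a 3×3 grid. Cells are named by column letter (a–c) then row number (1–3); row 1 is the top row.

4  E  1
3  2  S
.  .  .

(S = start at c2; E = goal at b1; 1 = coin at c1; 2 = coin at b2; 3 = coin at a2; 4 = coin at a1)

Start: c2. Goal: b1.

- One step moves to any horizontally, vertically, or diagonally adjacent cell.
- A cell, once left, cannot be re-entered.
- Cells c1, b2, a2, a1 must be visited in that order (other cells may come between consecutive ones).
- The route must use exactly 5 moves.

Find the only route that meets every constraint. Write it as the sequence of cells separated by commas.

c2, c1, b2, a2, a1, b1

The waypoints must appear in the order c1, b2, a2, a1, with no cell reused.
Route from c2: up to c1, down-left to b2, left to a2, up to a1, right to b1 — 5 moves in all.
Check: order respected (1 at step 1, 2 at step 2, 3 at step 3, 4 at step 4); 5 moves as required.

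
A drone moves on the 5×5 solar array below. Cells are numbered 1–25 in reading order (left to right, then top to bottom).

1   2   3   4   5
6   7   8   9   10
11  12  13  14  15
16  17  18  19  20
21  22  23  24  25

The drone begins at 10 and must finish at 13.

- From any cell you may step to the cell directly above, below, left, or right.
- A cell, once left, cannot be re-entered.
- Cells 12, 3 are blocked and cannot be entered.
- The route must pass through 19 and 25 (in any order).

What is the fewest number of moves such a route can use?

7

Any route passes through 19 and 25 in some order between 10 and 13. Summing Manhattan distances along each leg and taking the cheapest ordering (10 → 25 → 19 → 13) gives a lower bound of 3 + 2 + 2 = 7 moves.
A route of 7 moves achieves this: 10 → 15 → 20 → 25 → 24 → 19 → 14 → 13.
Since 7 matches the lower bound, it is optimal.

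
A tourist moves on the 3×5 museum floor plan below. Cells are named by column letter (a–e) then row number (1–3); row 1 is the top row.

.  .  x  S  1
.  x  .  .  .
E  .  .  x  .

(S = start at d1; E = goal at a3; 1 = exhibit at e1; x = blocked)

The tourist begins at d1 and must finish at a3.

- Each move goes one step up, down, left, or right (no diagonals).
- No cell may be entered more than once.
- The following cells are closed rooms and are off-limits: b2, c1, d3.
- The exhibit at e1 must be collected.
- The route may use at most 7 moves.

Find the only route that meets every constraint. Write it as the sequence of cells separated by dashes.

Any route must reach e1 and still end at a3 within 7 moves, so the order of the required stops is forced.
Route from d1: right to e1, down to e2, 2× left (reaching c2), down to c3, 2× left (reaching a3) — 7 moves in all.
Check: all required cells visited; 7 ≤ 7 moves.

d1 - e1 - e2 - d2 - c2 - c3 - b3 - a3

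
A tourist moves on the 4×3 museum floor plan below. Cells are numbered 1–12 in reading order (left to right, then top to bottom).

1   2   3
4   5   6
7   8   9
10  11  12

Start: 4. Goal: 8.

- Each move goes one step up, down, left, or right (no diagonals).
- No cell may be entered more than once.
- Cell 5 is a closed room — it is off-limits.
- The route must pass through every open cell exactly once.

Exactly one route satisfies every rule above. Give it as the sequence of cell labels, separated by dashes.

Need to visit all 11 open cells exactly once, starting at 4 and ending at 8.
Route from 4: up 1 to 1, right 2 to 3, down 3 to 12, left 2 to 10, up 1 to 7, right 1 to 8 — 10 moves in all.
Check: all 11 open cells covered.

4 - 1 - 2 - 3 - 6 - 9 - 12 - 11 - 10 - 7 - 8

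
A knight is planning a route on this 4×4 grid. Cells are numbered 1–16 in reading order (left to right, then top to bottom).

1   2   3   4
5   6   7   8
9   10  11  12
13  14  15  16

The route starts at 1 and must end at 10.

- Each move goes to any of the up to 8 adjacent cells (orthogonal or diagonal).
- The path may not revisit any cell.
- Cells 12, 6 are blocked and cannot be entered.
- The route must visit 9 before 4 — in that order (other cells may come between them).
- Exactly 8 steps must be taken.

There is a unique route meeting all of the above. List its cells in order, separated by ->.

1 -> 5 -> 9 -> 14 -> 11 -> 8 -> 4 -> 7 -> 10

The waypoints must appear in the order 9, 4, with no cell reused.
Route from 1: down 2 to 9, down-right 1 to 14, up-right 2 to 8, up 1 to 4, down-left 2 to 10 — 8 moves in all.
Check: order respected (9 at step 2, 4 at step 6); 8 moves as required.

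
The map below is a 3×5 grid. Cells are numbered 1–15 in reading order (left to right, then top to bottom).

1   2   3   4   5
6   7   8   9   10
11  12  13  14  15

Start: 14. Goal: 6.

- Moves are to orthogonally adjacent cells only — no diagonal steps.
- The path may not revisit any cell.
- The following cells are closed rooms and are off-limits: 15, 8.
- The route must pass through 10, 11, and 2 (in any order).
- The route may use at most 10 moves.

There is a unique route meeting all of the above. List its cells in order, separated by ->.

14 -> 9 -> 10 -> 5 -> 4 -> 3 -> 2 -> 7 -> 12 -> 11 -> 6

The 10-move cap with required stops at 10, 11, 2 leaves no slack for detours.
Route from 14: up to 9, right to 10, up to 5, 3× left (reaching 2), 2× down (reaching 12), left to 11, up to 6 — 10 moves in all.
Check: all required cells visited; 10 ≤ 10 moves.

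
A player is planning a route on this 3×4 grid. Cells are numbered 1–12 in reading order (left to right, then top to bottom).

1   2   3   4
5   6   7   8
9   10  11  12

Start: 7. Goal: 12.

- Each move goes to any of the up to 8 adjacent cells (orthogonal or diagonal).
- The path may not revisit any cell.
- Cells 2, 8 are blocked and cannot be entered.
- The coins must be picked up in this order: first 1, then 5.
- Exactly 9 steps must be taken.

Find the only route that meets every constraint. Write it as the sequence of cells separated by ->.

7 -> 4 -> 3 -> 6 -> 1 -> 5 -> 9 -> 10 -> 11 -> 12

The waypoints must appear in the order 1, 5, with no cell reused.
Route from 7: up-right to 4, left to 3, down-left to 6, up-left to 1, 2× down (reaching 9), 3× right (reaching 12) — 9 moves in all.
Check: order respected (1 at step 4, 5 at step 5); 9 moves as required.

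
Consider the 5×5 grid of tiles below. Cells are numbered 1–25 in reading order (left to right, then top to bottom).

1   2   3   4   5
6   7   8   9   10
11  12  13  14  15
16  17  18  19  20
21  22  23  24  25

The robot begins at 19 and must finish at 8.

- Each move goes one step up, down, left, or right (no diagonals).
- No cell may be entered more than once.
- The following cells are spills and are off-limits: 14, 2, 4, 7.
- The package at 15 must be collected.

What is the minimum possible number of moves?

Any route passes through 15 somewhere between 19 and 8. Summing Manhattan distances along the two legs (19 → 15 → 8) gives a lower bound of 2 + 3 = 5 moves.
A route of 5 moves achieves this: 19 → 20 → 15 → 10 → 9 → 8.
Since 5 matches the lower bound, it is optimal.

5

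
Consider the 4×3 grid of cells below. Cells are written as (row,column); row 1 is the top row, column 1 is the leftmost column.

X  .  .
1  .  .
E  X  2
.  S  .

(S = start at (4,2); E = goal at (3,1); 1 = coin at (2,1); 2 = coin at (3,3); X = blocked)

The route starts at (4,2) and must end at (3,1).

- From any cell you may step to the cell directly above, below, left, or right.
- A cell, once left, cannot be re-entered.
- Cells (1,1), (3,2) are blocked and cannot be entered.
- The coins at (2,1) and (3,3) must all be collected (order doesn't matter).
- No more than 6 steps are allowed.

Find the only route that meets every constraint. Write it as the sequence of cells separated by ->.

(4,2) -> (4,3) -> (3,3) -> (2,3) -> (2,2) -> (2,1) -> (3,1)

Any route must reach (2,1) and (3,3) and still end at (3,1) within 6 moves, so the order of the required stops is forced.
Route from (4,2): right to (4,3), 2× up (reaching (2,3)), 2× left (reaching (2,1)), down to (3,1) — 6 moves in all.
Check: all required cells visited; 6 ≤ 6 moves.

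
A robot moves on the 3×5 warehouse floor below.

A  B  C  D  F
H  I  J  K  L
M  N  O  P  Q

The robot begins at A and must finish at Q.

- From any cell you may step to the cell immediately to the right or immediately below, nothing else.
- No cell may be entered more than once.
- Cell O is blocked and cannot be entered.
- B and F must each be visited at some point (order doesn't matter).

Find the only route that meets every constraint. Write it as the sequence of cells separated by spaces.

A B C D F L Q

Moves only go right or down, so the column and row indices never decrease.
Route from A: right 4 to F, down 2 to Q — 6 moves in all.
Check: all required cells visited.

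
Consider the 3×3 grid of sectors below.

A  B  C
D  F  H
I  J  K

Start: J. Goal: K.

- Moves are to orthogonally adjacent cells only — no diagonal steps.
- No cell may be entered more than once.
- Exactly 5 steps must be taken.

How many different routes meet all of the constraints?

2

Need simple routes of exactly 5 moves from J to K (Manhattan distance 1, so 2 moves are spent on a detour and 2 undoing it).
Enumerating: J F B C H K | J I D F H K.
That gives 2 routes.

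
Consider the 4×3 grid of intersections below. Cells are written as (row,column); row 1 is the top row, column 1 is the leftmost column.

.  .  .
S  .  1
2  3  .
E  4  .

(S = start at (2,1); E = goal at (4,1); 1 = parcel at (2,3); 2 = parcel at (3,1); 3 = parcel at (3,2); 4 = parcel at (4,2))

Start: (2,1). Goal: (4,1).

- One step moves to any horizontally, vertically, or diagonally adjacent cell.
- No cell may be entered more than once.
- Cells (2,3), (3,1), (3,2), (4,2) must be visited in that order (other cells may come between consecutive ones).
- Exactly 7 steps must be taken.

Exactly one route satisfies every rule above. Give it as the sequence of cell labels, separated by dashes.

The waypoints must appear in the order (2,3), (3,1), (3,2), (4,2), with no cell reused.
Route from (2,1): up-right to (1,2), down-right to (2,3), left to (2,2), down-left to (3,1), right to (3,2), down to (4,2), left to (4,1) — 7 moves in all.
Check: order respected (1 at step 2, 2 at step 4, 3 at step 5, 4 at step 6); 7 moves as required.

(2,1) - (1,2) - (2,3) - (2,2) - (3,1) - (3,2) - (4,2) - (4,1)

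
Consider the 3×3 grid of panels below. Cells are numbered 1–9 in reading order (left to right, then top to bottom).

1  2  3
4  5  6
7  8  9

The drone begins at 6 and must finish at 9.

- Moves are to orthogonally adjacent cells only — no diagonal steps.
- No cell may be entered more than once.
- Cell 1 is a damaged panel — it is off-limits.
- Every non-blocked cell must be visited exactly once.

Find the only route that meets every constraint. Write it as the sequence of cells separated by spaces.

6 3 2 5 4 7 8 9

Need to visit all 8 open cells exactly once, starting at 6 and ending at 9.
Cell 7 has only two open neighbours (4 and 8), so the path must pass straight through it: one of those is the cell it's entered from and the other is where it exits.
Route from 6: up 1 to 3, left 1 to 2, down 1 to 5, left 1 to 4, down 1 to 7, right 2 to 9 — 7 moves in all.
Check: all 8 open cells covered.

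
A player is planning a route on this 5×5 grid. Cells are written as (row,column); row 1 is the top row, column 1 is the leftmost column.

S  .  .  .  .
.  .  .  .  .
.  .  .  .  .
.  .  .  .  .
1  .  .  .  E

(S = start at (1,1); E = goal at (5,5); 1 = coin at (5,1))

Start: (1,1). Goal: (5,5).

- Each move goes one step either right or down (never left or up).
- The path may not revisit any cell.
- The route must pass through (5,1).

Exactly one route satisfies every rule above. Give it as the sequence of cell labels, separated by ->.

Moves only go right or down, so the column and row indices never decrease.
Route from (1,1): down 4 to (5,1), right 4 to (5,5) — 8 moves in all.
Check: all required cells visited.

(1,1) -> (2,1) -> (3,1) -> (4,1) -> (5,1) -> (5,2) -> (5,3) -> (5,4) -> (5,5)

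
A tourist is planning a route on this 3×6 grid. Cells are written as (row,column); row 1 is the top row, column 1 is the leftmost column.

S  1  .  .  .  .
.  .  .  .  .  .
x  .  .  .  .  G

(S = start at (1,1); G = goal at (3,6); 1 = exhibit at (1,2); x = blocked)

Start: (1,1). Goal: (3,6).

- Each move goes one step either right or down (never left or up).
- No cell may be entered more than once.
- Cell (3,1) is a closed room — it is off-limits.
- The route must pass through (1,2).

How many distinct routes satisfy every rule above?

15

A right/down-only route from (1,1) to (3,6) makes exactly 2 down-moves and 5 right-moves in some order.
With no other constraints that would be C(7,2) = 21 routes.
Split at (1,2) and multiply the segment counts (each segment already excludes blocked cells): (1,1)→(1,2): 1; (1,2)→(3,6): 15; product = 15.
That gives 15 routes.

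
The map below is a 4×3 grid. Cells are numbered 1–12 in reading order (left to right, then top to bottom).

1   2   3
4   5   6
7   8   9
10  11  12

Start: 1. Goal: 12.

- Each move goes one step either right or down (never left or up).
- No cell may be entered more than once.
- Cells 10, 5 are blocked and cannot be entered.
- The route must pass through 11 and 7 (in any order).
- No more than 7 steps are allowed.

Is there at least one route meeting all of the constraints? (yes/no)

yes

One route that works: 1 → 4 → 7 → 8 → 11 → 12.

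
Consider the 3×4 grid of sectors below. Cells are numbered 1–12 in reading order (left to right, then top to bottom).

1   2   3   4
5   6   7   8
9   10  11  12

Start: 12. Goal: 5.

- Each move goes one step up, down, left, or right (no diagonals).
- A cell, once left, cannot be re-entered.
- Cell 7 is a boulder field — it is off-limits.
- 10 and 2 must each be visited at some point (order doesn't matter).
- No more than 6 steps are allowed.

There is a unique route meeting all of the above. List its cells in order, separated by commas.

12, 11, 10, 6, 2, 1, 5

The budget equals the shortest possible length, so every move has to be on a shortest route through the required cells.
Route from 12: left 2 to 10, up 2 to 2, left 1 to 1, down 1 to 5 — 6 moves in all.
Check: all required cells visited; 6 ≤ 6 moves.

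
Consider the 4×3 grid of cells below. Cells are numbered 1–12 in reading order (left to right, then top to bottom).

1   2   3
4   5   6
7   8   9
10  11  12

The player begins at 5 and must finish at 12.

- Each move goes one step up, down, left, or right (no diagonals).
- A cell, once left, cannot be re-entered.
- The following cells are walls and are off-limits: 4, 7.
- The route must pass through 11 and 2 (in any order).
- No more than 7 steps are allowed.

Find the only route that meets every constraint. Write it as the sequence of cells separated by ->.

5 -> 2 -> 3 -> 6 -> 9 -> 8 -> 11 -> 12

The 7-move cap with required stops at 11, 2 leaves no slack for detours.
Route from 5: up 1 to 2, right 1 to 3, down 2 to 9, left 1 to 8, down 1 to 11, right 1 to 12 — 7 moves in all.
Check: all required cells visited; 7 ≤ 7 moves.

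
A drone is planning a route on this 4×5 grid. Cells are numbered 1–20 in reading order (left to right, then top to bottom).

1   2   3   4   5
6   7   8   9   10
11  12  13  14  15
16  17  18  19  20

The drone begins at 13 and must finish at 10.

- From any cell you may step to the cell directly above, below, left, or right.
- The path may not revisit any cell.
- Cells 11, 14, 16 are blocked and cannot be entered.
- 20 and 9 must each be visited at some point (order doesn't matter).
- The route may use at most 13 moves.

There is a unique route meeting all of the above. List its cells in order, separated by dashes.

13 - 8 - 9 - 4 - 3 - 2 - 7 - 12 - 17 - 18 - 19 - 20 - 15 - 10

The 13-move cap with required stops at 20, 9 leaves no slack for detours.
Route from 13: up 1 to 8, right 1 to 9, up 1 to 4, left 2 to 2, down 3 to 17, right 3 to 20, up 2 to 10 — 13 moves in all.
Check: all required cells visited; 13 ≤ 13 moves.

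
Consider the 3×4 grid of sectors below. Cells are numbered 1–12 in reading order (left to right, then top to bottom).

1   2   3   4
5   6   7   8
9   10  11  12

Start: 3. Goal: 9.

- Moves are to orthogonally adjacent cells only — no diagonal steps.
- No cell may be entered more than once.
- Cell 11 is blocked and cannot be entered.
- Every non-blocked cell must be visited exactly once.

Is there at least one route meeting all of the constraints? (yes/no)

no

Cell 12 has only one open neighbour but is neither the start nor the goal, so a Hamiltonian route would have to both enter and leave it through the same neighbour — impossible without revisiting.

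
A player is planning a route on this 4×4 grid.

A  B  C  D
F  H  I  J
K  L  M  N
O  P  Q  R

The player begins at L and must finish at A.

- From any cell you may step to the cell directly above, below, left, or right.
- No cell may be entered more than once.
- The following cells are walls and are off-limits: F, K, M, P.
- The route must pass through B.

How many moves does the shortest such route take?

3

Any route passes through B somewhere between L and A. Summing Manhattan distances along the two legs (L → B → A) gives a lower bound of 2 + 1 = 3 moves.
A route of 3 moves achieves this: L → H → B → A.
Since 3 matches the lower bound, it is optimal.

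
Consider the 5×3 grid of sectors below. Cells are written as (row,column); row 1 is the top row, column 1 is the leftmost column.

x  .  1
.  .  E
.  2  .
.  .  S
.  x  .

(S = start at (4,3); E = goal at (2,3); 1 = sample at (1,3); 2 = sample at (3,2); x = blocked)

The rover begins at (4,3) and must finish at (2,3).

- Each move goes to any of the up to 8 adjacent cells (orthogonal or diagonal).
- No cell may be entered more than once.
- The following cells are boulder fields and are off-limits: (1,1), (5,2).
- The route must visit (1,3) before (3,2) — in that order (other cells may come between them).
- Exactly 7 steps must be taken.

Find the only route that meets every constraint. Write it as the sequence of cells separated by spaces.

(4,3) (3,3) (2,2) (1,3) (1,2) (2,1) (3,2) (2,3)

The waypoints must appear in the order (1,3), (3,2), with no cell reused.
Route from (4,3): up to (3,3), up-left to (2,2), up-right to (1,3), left to (1,2), down-left to (2,1), down-right to (3,2), up-right to (2,3) — 7 moves in all.
Check: order respected (1 at step 3, 2 at step 6); 7 moves as required.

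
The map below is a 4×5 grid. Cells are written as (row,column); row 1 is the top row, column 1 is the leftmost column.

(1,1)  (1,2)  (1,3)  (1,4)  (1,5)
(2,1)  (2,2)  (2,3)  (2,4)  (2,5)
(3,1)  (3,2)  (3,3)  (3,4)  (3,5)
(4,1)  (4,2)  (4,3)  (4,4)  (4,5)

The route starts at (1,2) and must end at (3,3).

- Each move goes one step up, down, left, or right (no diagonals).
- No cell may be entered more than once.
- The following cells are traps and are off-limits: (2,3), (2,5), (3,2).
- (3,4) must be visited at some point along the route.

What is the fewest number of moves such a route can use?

Any route passes through (3,4) somewhere between (1,2) and (3,3). Summing Manhattan distances along the two legs ((1,2) → (3,4) → (3,3)) gives a lower bound of 4 + 1 = 5 moves.
A route of 5 moves achieves this: (1,2) → (1,3) → (1,4) → (2,4) → (3,4) → (3,3).
Since 5 matches the lower bound, it is optimal.

5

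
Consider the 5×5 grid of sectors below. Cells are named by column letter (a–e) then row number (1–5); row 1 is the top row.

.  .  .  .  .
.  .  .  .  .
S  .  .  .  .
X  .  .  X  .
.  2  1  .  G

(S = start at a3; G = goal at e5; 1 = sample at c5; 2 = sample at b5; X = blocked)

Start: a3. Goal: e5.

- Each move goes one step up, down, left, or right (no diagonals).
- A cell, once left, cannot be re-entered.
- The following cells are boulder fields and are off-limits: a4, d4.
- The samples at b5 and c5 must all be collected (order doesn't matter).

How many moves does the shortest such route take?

6

Any route passes through b5 and c5 in some order between a3 and e5. Summing Manhattan distances along each leg and taking the cheapest ordering (a3 → b5 → c5 → e5) gives a lower bound of 3 + 1 + 2 = 6 moves.
A route of 6 moves achieves this: a3 → b3 → b4 → b5 → c5 → d5 → e5.
Since 6 matches the lower bound, it is optimal.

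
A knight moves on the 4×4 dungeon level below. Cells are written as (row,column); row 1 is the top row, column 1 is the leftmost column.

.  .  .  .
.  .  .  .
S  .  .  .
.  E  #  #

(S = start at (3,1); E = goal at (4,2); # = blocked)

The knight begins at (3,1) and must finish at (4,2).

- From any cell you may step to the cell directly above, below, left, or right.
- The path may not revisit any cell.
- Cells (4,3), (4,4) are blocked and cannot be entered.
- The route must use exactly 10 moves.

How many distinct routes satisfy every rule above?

9

Need simple routes of exactly 10 moves from (3,1) to (4,2) (Manhattan distance 2, so 4 moves are spent on a detour and 4 undoing it).
Branch systematically from the start, pruning whenever the remaining move budget drops below the Manhattan distance to (4,2) or differs from it in parity. Every completion starts via (2,1): 9 (no valid completion starts via (4,1) and (3,2)).
That gives 9 routes.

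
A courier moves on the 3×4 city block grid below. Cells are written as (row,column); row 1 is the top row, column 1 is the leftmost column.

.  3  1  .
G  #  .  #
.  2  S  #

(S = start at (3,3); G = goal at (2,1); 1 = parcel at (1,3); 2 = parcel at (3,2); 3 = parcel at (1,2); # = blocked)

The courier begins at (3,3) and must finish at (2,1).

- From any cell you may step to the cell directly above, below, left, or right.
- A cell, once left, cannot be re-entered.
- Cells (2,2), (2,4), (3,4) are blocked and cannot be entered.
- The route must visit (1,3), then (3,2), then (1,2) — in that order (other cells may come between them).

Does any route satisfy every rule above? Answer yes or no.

no

Even ignoring the required order, no revisit-free route from (3,3) to (2,1) manages to pass through all of (1,3), (3,2), and (1,2): branching out from (3,3), every path either misses one of them or, having collected them, can no longer reach (2,1) without re-entering a cell.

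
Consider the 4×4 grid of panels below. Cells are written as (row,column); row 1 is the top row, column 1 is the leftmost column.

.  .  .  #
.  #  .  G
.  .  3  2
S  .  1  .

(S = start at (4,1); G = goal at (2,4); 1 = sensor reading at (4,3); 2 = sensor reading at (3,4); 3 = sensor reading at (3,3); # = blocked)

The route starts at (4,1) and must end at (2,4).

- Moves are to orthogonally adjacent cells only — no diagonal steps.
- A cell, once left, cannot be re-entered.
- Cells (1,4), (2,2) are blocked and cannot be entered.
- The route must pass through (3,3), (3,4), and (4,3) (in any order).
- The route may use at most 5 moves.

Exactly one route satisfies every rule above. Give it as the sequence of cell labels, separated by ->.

(4,1) -> (4,2) -> (4,3) -> (3,3) -> (3,4) -> (2,4)

The 5-move cap with required stops at (3,3), (3,4), (4,3) leaves no slack for detours.
Route from (4,1): right 2 to (4,3), up 1 to (3,3), right 1 to (3,4), up 1 to (2,4) — 5 moves in all.
Check: all required cells visited; 5 ≤ 5 moves.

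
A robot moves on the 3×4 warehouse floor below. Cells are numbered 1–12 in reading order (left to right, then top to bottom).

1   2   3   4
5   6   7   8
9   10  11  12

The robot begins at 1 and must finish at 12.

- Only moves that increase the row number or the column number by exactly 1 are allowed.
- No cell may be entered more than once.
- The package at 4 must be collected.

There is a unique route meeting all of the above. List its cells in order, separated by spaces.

Moves only go right or down, so the column and row indices never decrease.
Route from 1: right 3 to 4, down 2 to 12 — 5 moves in all.
Check: all required cells visited.

1 2 3 4 8 12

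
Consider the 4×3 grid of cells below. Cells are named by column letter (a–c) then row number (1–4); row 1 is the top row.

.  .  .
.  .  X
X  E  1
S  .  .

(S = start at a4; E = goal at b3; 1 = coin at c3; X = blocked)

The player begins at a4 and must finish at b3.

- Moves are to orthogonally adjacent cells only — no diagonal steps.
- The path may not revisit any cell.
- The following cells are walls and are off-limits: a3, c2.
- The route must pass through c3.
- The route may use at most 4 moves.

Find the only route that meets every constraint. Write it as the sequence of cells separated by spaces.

Any route must reach c3 and still end at b3 within 4 moves, so the order of the required stops is forced.
Route from a4: right 2 to c4, up 1 to c3, left 1 to b3 — 4 moves in all.
Check: all required cells visited; 4 ≤ 4 moves.

a4 b4 c4 c3 b3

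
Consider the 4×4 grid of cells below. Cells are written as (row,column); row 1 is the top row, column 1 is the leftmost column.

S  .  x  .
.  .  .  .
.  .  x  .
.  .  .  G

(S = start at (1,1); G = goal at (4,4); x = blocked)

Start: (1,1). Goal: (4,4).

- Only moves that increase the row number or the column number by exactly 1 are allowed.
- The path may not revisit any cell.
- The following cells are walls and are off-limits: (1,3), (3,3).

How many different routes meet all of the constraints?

A right/down-only route from (1,1) to (4,4) makes exactly 3 down-moves and 3 right-moves in some order.
With no other constraints that would be C(6,3) = 20 routes.
Subtract routes through each blocked cell (inclusion–exclusion for overlaps): − through (1,3): 4 − through (3,3): 12 + through (1,3)&(3,3): 2 → 6.
That gives 6 routes.

6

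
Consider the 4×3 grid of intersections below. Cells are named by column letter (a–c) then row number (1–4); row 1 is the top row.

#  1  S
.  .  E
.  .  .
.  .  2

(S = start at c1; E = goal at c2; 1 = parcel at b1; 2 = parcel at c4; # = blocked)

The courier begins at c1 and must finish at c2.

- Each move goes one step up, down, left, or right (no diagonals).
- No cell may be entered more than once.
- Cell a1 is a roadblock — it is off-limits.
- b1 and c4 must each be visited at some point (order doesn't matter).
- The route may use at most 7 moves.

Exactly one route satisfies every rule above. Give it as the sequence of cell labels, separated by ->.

The budget equals the shortest possible length, so every move has to be on a shortest route through the required cells.
Route from c1: left to b1, 3× down (reaching b4), right to c4, 2× up (reaching c2) — 7 moves in all.
Check: all required cells visited; 7 ≤ 7 moves.

c1 -> b1 -> b2 -> b3 -> b4 -> c4 -> c3 -> c2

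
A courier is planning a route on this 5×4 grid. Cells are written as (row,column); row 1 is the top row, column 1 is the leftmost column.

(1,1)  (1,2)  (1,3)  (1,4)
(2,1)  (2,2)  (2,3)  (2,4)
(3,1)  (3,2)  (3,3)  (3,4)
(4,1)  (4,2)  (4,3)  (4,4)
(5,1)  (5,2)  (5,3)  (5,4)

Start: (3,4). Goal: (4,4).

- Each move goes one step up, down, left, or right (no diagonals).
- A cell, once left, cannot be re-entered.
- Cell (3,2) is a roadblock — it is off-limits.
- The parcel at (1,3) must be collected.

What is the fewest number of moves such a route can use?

Any route passes through (1,3) somewhere between (3,4) and (4,4). Summing Manhattan distances along the two legs ((3,4) → (1,3) → (4,4)) gives a lower bound of 3 + 4 = 7 moves.
A route of 7 moves achieves this: (3,4) → (2,4) → (1,4) → (1,3) → (2,3) → (3,3) → (4,3) → (4,4).
Since 7 matches the lower bound, it is optimal.

7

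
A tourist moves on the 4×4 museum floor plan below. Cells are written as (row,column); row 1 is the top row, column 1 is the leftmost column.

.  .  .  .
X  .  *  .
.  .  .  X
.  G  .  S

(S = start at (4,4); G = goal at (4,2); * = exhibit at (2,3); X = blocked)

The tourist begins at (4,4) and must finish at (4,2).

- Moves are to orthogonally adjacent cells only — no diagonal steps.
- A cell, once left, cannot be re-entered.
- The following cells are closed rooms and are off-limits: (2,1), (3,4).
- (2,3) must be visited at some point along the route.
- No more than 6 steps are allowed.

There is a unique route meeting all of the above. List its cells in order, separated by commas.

The budget equals the shortest possible length, so every move has to be on a shortest route through the required cells.
Route from (4,4): left 1 to (4,3), up 2 to (2,3), left 1 to (2,2), down 2 to (4,2) — 6 moves in all.
Check: all required cells visited; 6 ≤ 6 moves.

(4,4), (4,3), (3,3), (2,3), (2,2), (3,2), (4,2)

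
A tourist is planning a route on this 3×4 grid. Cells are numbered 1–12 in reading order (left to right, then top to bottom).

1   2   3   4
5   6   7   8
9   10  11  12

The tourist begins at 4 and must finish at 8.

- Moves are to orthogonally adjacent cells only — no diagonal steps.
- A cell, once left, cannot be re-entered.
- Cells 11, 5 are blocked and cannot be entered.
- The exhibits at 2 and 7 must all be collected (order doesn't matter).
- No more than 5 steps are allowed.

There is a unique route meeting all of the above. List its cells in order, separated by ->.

Any route must reach 2 and 7 and still end at 8 within 5 moves, so the order of the required stops is forced.
Route from 4: 2× left (reaching 2), down to 6, 2× right (reaching 8) — 5 moves in all.
Check: all required cells visited; 5 ≤ 5 moves.

4 -> 3 -> 2 -> 6 -> 7 -> 8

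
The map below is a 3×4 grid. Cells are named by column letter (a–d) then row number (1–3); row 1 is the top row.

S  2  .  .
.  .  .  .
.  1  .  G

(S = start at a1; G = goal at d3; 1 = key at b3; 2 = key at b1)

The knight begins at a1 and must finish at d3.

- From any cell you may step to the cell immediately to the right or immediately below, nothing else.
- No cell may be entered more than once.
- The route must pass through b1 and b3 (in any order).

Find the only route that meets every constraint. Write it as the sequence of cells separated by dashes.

Moves only go right or down, so the column and row indices never decrease.
Route from a1: right 1 to b1, down 2 to b3, right 2 to d3 — 5 moves in all.
Check: all required cells visited.

a1 - b1 - b2 - b3 - c3 - d3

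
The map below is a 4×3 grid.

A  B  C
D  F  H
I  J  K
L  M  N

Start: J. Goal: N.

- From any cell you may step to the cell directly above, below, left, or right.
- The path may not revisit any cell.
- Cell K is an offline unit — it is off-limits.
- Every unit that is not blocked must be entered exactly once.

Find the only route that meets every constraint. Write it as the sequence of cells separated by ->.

Need to visit all 11 open cells exactly once, starting at J and ending at N.
Route from J: up 1 to F, right 1 to H, up 1 to C, left 2 to A, down 3 to L, right 2 to N — 10 moves in all.
Check: all 11 open cells covered.

J -> F -> H -> C -> B -> A -> D -> I -> L -> M -> N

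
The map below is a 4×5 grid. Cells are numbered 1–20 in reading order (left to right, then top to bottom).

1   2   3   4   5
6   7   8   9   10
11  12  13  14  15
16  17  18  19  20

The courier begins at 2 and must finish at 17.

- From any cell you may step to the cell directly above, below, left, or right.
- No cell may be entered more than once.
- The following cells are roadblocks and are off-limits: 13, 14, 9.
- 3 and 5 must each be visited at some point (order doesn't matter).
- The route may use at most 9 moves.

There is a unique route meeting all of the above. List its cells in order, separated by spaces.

2 3 4 5 10 15 20 19 18 17

The budget equals the shortest possible length, so every move has to be on a shortest route through the required cells.
Route from 2: 3× right (reaching 5), 3× down (reaching 20), 3× left (reaching 17) — 9 moves in all.
Check: all required cells visited; 9 ≤ 9 moves.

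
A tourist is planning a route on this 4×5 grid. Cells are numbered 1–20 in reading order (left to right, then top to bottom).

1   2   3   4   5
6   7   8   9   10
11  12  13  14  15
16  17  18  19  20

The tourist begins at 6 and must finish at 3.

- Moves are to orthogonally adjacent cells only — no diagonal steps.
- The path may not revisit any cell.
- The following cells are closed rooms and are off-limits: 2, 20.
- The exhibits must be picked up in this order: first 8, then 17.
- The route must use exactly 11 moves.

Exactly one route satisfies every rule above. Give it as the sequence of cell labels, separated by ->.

6 -> 7 -> 8 -> 13 -> 12 -> 17 -> 18 -> 19 -> 14 -> 9 -> 4 -> 3

The waypoints must appear in the order 8, 17, with no cell reused.
Route from 6: 2× right (reaching 8), down to 13, left to 12, down to 17, 2× right (reaching 19), 3× up (reaching 4), left to 3 — 11 moves in all.
Check: order respected (8 at step 2, 17 at step 5); 11 moves as required.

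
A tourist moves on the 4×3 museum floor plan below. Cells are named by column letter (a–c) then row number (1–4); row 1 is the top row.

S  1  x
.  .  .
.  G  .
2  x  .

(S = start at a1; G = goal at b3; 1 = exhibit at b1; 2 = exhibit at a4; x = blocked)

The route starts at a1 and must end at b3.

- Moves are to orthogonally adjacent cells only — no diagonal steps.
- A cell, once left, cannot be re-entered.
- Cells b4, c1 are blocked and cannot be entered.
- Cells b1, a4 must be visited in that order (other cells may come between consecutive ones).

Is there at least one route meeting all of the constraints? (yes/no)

no

a4 must be visited but has only one open neighbour (a3), and it is neither the start nor the goal — the route would have to enter and leave through a3, re-entering it.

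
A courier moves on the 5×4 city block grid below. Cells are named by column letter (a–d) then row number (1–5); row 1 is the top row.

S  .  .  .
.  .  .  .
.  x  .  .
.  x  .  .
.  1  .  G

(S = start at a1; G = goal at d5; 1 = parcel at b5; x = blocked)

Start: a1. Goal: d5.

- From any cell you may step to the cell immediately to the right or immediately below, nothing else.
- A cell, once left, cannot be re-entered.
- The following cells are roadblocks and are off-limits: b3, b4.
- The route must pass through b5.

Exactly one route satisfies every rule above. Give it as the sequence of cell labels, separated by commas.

a1, a2, a3, a4, a5, b5, c5, d5

Moves only go right or down, so the column and row indices never decrease.
Route from a1: 4× down (reaching a5), 3× right (reaching d5) — 7 moves in all.
Check: all required cells visited.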